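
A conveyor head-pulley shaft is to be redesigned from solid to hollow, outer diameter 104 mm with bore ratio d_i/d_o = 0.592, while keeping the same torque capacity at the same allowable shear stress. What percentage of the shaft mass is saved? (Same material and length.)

Equal τ_max and T ⇒ the solid shaft needs d_s³ = d_o³(1−k⁴), so d_s = 104·(1−0.592⁴)^(1/3) = 99.55 mm.
Area ratio A_h/A_s = d_o²(1−k²)/d_s² = (1−k²)/(1−k⁴)^(2/3) = 0.7088.
Mass saving = 1 − 0.7088 = 29.1 %.

29.1 %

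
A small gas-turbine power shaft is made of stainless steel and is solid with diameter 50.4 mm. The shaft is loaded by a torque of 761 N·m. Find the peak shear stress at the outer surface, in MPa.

30.3 MPa

J = πd⁴/32 = π(0.0504)⁴/32 = 6.335×10^-7 m⁴.
τ_max = T·r/J = 761.0 × 0.0252 / 6.335×10^-7 = 3.027×10^7 Pa.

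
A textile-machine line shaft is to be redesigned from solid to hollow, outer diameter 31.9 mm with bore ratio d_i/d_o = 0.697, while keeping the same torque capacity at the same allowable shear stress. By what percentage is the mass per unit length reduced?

38.5 %

Equal τ_max and T ⇒ the solid shaft needs d_s³ = d_o³(1−k⁴), so d_s = 31.9·(1−0.697⁴)^(1/3) = 29.16 mm.
Area ratio A_h/A_s = d_o²(1−k²)/d_s² = (1−k²)/(1−k⁴)^(2/3) = 0.6153.
Mass saving = 1 − 0.6153 = 38.5 %.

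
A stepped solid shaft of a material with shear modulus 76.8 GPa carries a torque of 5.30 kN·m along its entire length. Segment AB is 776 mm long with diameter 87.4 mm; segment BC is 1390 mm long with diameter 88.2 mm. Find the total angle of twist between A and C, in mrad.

J_AB = π(0.0874)⁴/32 = 5.73×10^-6 m⁴; J_BC = π(0.0882)⁴/32 = 5.94×10^-6 m⁴.
θ = (T/G)·Σ L_i/J_i = (5300/76.8×10⁹)·(0.776/5.73×10^-6 + 1.39/5.94×10^-6) = 0.02549 rad.

25.5 mrad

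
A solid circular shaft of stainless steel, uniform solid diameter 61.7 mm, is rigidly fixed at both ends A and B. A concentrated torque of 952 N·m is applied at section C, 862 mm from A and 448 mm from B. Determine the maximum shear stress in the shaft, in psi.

1970 psi

With uniform GJ and both ends fixed, compatibility θ_AC = θ_CB gives T_A·a = T_B·b, together with T_A + T_B = T₀.
T_A = T₀·b/(a+b) = 952.0·448/1310 = 325.6 N·m; T_B = 626.4 N·m.
τ in each portion: τ_AC = 7.06×10^6 Pa, τ_CB = 1.36×10^7 Pa; maximum is in CB.
τ_max = T_CB·r/J = 626.4·0.0309/1.42×10^-6 = 1.358×10^7 Pa.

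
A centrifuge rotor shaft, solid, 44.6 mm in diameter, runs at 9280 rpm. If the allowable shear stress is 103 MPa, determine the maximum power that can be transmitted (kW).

J = πd⁴/32 = π(0.0446)⁴/32 = 3.885×10^-7 m⁴.
T_max = τ_allow·J/r = 1.03×10^8 × 3.885×10^-7 / 0.0223 = 1794 N·m.
ω = 2π·9280/60 = 971.8 rad/s, so P_max = T_max·ω = 1.744×10^6 W.

1740 kW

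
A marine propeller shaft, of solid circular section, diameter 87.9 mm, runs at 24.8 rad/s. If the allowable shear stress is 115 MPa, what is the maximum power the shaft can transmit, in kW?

380 kW

J = πd⁴/32 = π(0.0879)⁴/32 = 5.861×10^-6 m⁴.
T_max = τ_allow·J/r = 1.15×10^8 × 5.861×10^-6 / 0.0440 = 15340 N·m.
ω = 24.8 rad/s, so P_max = T_max·ω = 3.803×10^5 W.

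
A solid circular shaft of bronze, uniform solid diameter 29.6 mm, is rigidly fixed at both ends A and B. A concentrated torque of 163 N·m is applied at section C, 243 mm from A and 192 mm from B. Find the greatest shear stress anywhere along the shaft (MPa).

17.9 MPa

With uniform GJ and both ends fixed, compatibility θ_AC = θ_CB gives T_A·a = T_B·b, together with T_A + T_B = T₀.
T_A = T₀·b/(a+b) = 163.0·192/435.0 = 71.94 N·m; T_B = 91.06 N·m.
τ in each portion: τ_AC = 1.41×10^7 Pa, τ_CB = 1.79×10^7 Pa; maximum is in CB.
τ_max = T_CB·r/J = 91.06·0.0148/7.54×10^-8 = 1.788×10^7 Pa.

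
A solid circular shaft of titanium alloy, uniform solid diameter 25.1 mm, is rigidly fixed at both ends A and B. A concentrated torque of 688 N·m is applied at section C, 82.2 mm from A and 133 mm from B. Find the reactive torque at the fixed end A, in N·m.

With uniform GJ and both ends fixed, compatibility θ_AC = θ_CB gives T_A·a = T_B·b, together with T_A + T_B = T₀.
T_A = T₀·b/(a+b) = 688.0·133/215.2 = 425.2 N·m; T_B = 262.8 N·m.

425 N·m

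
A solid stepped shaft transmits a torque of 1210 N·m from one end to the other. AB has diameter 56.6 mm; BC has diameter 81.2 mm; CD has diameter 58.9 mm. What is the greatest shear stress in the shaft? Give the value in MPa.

34.0 MPa

Under the same torque, τ_max = 16T/(πd³) is largest where d is smallest — segment AB (d = 56.6 mm).
τ_max = 16·1210/(π·(0.0566)³) = 3.399×10^7 Pa.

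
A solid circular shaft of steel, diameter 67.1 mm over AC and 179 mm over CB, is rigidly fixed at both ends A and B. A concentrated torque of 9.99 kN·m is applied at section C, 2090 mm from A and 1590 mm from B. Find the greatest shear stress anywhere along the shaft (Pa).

Compatibility: T_A·a/J_AC = T_B·b/J_CB with T_A + T_B = T₀.
J_AC = 1.99×10^-6 m⁴, J_CB = 1.01×10^-4 m⁴, so T_A = T₀·(J_AC/a)/((J_AC/a)+(J_CB/b)) = 147.8 N·m, T_B = 9842 N·m.
τ in each portion: τ_AC = 2.49×10^6 Pa, τ_CB = 8.74×10^6 Pa; maximum is in CB.
τ_max = T_CB·r/J = 9842·0.0895/1.01×10^-4 = 8.740×10^6 Pa.

8.74e6 Pa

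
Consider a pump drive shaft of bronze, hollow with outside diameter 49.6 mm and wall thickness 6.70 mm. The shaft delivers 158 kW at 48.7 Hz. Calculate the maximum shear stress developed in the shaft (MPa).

ω = 2π·48.7 = 306.0 rad/s, so T = P/ω = 158×10³ / 306.0 = 516.4 N·m.
J = π(d_o⁴ − d_i⁴)/32 = π(0.0496⁴ − 0.0362⁴)/32 = 4.256×10^-7 m⁴.
τ_max = T·r/J = 516.4 × 0.0248 / 4.256×10^-7 = 3.009×10^7 Pa.

30.1 MPa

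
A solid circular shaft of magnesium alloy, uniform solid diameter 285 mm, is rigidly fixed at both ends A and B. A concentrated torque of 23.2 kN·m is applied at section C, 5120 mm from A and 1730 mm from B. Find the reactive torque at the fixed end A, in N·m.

5860 N·m

With uniform GJ and both ends fixed, compatibility θ_AC = θ_CB gives T_A·a = T_B·b, together with T_A + T_B = T₀.
T_A = T₀·b/(a+b) = 23200·1730/6850 = 5859 N·m; T_B = 17340 N·m.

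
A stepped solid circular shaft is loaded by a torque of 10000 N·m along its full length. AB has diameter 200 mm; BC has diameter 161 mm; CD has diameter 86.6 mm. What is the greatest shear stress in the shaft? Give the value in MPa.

78.4 MPa

Under the same torque, τ_max = 16T/(πd³) is largest where d is smallest — segment CD (d = 86.6 mm).
τ_max = 16·10000/(π·(0.0866)³) = 7.842×10^7 Pa.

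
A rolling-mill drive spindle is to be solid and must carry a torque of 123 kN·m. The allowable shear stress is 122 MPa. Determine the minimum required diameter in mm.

For a solid shaft τ_max = 16T/(πd³), so d = (16T/(π τ_allow))^(1/3) = (16·123000/(π·1.22×10^8))^(1/3) = 0.1725 m.

173 mm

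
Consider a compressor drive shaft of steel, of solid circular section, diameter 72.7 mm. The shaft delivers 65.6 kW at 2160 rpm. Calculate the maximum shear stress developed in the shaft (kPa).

3840 kPa

ω = 2π·2160/60 = 226.2 rad/s, so T = P/ω = 65.6×10³ / 226.2 = 290.0 N·m.
J = πd⁴/32 = π(0.0727)⁴/32 = 2.742×10^-6 m⁴.
τ_max = T·r/J = 290.0 × 0.0364 / 2.742×10^-6 = 3.844×10^6 Pa.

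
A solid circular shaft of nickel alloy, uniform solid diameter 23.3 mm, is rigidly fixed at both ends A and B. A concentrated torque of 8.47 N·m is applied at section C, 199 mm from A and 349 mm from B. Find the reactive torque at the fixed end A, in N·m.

With uniform GJ and both ends fixed, compatibility θ_AC = θ_CB gives T_A·a = T_B·b, together with T_A + T_B = T₀.
T_A = T₀·b/(a+b) = 8.470·349/548.0 = 5.394 N·m; T_B = 3.076 N·m.

5.39 N·m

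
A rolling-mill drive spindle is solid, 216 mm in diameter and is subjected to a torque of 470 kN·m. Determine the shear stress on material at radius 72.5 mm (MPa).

J = πd⁴/32 = π(0.216)⁴/32 = 2.137×10^-4 m⁴.
Shear stress varies linearly with radius: τ = T·r/J = 470000 × 0.0725 / 2.137×10^-4 = 1.594×10^8 Pa.

159 MPa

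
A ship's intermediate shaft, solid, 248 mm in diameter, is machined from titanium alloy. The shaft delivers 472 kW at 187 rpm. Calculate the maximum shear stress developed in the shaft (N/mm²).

ω = 2π·187/60 = 19.58 rad/s, so T = P/ω = 472×10³ / 19.58 = 24100 N·m.
J = πd⁴/32 = π(0.248)⁴/32 = 3.714×10^-4 m⁴.
τ_max = T·r/J = 24100 × 0.124 / 3.714×10^-4 = 8.048×10^6 Pa.

8.05 N/mm²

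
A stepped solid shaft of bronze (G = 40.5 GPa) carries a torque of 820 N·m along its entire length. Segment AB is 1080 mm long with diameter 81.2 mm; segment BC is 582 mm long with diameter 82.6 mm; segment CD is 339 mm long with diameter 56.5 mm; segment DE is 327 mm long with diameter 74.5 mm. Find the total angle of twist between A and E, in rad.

J_AB = π(0.0812)⁴/32 = 4.27×10^-6 m⁴; J_BC = π(0.0826)⁴/32 = 4.57×10^-6 m⁴; J_CD = π(0.0565)⁴/32 = 1.00×10^-6 m⁴; J_DE = π(0.0745)⁴/32 = 3.02×10^-6 m⁴.
θ = (T/G)·Σ L_i/J_i = (820.0/40.5×10⁹)·(1.08/4.27×10^-6 + 0.582/4.57×10^-6 + 0.339/1.00×10^-6 + 0.327/3.02×10^-6) = 0.01675 rad.

0.0168 rad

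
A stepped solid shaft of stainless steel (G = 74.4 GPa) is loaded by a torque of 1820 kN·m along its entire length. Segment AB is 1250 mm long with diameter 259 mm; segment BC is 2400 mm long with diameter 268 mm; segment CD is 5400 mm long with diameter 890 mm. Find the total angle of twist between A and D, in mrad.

187 mrad

J_AB = π(0.259)⁴/32 = 4.42×10^-4 m⁴; J_BC = π(0.268)⁴/32 = 5.06×10^-4 m⁴; J_CD = π(0.890)⁴/32 = 0.0616 m⁴.
θ = (T/G)·Σ L_i/J_i = (1.820e6/74.4×10⁹)·(1.25/4.42×10^-4 + 2.40/5.06×10^-4 + 5.40/0.0616) = 0.1873 rad.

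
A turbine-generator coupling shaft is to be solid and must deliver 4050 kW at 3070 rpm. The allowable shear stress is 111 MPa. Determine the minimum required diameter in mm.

ω = 2π·3070/60 = 321.5 rad/s, so T = P/ω = 4050×10³ / 321.5 = 12600 N·m.
For a solid shaft τ_max = 16T/(πd³), so d = (16T/(π τ_allow))^(1/3) = (16·12600/(π·1.11×10^8))^(1/3) = 0.08330 m.

83.3 mm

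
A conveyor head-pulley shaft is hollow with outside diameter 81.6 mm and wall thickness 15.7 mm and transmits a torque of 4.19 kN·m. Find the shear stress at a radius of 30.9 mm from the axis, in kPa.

34700 kPa

J = π(d_o⁴ − d_i⁴)/32 = π(0.0816⁴ − 0.0502⁴)/32 = 3.729×10^-6 m⁴.
Shear stress varies linearly with radius: τ = T·r/J = 4190 × 0.0309 / 3.729×10^-6 = 3.472×10^7 Pa.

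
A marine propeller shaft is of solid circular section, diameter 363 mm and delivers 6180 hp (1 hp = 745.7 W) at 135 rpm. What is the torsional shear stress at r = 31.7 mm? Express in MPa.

6.06 MPa

ω = 2π·135/60 = 14.14 rad/s, so T = P/ω = 6180×745.7 / 14.14 = 326000 N·m.
J = πd⁴/32 = π(0.363)⁴/32 = 1.705×10^-3 m⁴.
Shear stress varies linearly with radius: τ = T·r/J = 326000 × 0.0317 / 1.705×10^-3 = 6.062×10^6 Pa.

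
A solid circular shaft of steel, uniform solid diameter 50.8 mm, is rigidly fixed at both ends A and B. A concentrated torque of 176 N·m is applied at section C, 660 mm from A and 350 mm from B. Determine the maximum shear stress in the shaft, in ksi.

With uniform GJ and both ends fixed, compatibility θ_AC = θ_CB gives T_A·a = T_B·b, together with T_A + T_B = T₀.
T_A = T₀·b/(a+b) = 176.0·350/1010 = 60.99 N·m; T_B = 115.0 N·m.
τ in each portion: τ_AC = 2.37×10^6 Pa, τ_CB = 4.47×10^6 Pa; maximum is in CB.
τ_max = T_CB·r/J = 115.0·0.0254/6.54×10^-7 = 4.468×10^6 Pa.

0.648 ksi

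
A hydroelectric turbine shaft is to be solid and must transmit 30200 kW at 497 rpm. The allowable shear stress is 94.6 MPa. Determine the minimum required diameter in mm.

315 mm

ω = 2π·497/60 = 52.05 rad/s, so T = P/ω = 30200×10³ / 52.05 = 580300 N·m.
For a solid shaft τ_max = 16T/(πd³), so d = (16T/(π τ_allow))^(1/3) = (16·580300/(π·9.46×10^7))^(1/3) = 0.3149 m.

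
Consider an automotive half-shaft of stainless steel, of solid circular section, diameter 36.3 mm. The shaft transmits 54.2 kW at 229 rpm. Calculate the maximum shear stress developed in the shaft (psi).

34900 psi

ω = 2π·229/60 = 23.98 rad/s, so T = P/ω = 54.2×10³ / 23.98 = 2260 N·m.
J = πd⁴/32 = π(0.0363)⁴/32 = 1.705×10^-7 m⁴.
τ_max = T·r/J = 2260 × 0.0181 / 1.705×10^-7 = 2.406×10^8 Pa.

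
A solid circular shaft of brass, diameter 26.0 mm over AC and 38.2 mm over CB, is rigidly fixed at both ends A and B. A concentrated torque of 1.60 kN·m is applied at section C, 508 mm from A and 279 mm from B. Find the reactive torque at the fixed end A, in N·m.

169 N·m

Compatibility: T_A·a/J_AC = T_B·b/J_CB with T_A + T_B = T₀.
J_AC = 4.49×10^-8 m⁴, J_CB = 2.09×10^-7 m⁴, so T_A = T₀·(J_AC/a)/((J_AC/a)+(J_CB/b)) = 168.7 N·m, T_B = 1431 N·m.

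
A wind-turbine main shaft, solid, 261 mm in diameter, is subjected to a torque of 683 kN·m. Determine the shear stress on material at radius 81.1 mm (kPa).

122000 kPa

J = πd⁴/32 = π(0.261)⁴/32 = 4.556×10^-4 m⁴.
Shear stress varies linearly with radius: τ = T·r/J = 683000 × 0.0811 / 4.556×10^-4 = 1.216×10^8 Pa.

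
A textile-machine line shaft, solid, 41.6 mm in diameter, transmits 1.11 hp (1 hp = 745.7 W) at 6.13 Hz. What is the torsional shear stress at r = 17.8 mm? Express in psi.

189 psi

ω = 2π·6.13 = 38.52 rad/s, so T = P/ω = 1.11×745.7 / 38.52 = 21.49 N·m.
J = πd⁴/32 = π(0.0416)⁴/32 = 2.940×10^-7 m⁴.
Shear stress varies linearly with radius: τ = T·r/J = 21.49 × 0.0178 / 2.940×10^-7 = 1.301×10^6 Pa.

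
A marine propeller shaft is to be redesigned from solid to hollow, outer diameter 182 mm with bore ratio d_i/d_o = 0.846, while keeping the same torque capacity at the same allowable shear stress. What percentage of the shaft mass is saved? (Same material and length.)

Equal τ_max and T ⇒ the solid shaft needs d_s³ = d_o³(1−k⁴), so d_s = 182·(1−0.846⁴)^(1/3) = 143.3 mm.
Area ratio A_h/A_s = d_o²(1−k²)/d_s² = (1−k²)/(1−k⁴)^(2/3) = 0.4588.
Mass saving = 1 − 0.4588 = 54.1 %.

54.1 %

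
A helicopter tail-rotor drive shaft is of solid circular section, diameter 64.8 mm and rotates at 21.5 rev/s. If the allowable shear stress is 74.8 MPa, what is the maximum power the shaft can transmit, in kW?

540 kW

J = πd⁴/32 = π(0.0648)⁴/32 = 1.731×10^-6 m⁴.
T_max = τ_allow·J/r = 7.48×10^7 × 1.731×10^-6 / 0.0324 = 3996 N·m.
ω = 2π·21.5 = 135.1 rad/s, so P_max = T_max·ω = 5.399×10^5 W.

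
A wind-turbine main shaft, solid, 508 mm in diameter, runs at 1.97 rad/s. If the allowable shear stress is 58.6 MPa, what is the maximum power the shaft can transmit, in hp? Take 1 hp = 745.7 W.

3980 hp

J = πd⁴/32 = π(0.508)⁴/32 = 6.538×10^-3 m⁴.
T_max = τ_allow·J/r = 5.86×10^7 × 6.538×10^-3 / 0.254 = 1.508e6 N·m.
ω = 1.97 rad/s, so P_max = T_max·ω = 2.972×10^6 W.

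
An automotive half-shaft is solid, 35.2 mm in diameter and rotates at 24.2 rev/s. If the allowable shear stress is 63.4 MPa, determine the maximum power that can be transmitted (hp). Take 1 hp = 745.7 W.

111 hp

J = πd⁴/32 = π(0.0352)⁴/32 = 1.507×10^-7 m⁴.
T_max = τ_allow·J/r = 6.34×10^7 × 1.507×10^-7 / 0.0176 = 542.9 N·m.
ω = 2π·24.2 = 152.1 rad/s, so P_max = T_max·ω = 8.255×10^4 W.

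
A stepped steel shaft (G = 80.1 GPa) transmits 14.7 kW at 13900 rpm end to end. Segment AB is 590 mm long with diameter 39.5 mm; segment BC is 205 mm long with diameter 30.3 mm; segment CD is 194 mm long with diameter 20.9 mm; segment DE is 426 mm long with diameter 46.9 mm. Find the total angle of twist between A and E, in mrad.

2.04 mrad

ω = 2π·13900/60 = 1456 rad/s, so T = P/ω = 14.7×10³ / 1456 = 10.10 N·m.
J_AB = π(0.0395)⁴/32 = 2.39×10^-7 m⁴; J_BC = π(0.0303)⁴/32 = 8.28×10^-8 m⁴; J_CD = π(0.0209)⁴/32 = 1.87×10^-8 m⁴; J_DE = π(0.0469)⁴/32 = 4.75×10^-7 m⁴.
θ = (T/G)·Σ L_i/J_i = (10.10/80.1×10⁹)·(0.590/2.39×10^-7 + 0.205/8.28×10^-8 + 0.194/1.87×10^-8 + 0.426/4.75×10^-7) = 2.042×10^-3 rad.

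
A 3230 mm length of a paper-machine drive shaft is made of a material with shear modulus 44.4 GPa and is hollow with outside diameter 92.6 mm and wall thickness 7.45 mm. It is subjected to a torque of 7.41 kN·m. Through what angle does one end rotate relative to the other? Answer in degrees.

J = π(d_o⁴ − d_i⁴)/32 = π(0.0926⁴ − 0.0777⁴)/32 = 3.640×10^-6 m⁴.
θ = T·L/(G·J) = 7410 × 3.23 / (44.4×10⁹ × 3.640×10^-6) = 0.1481 rad.

8.48°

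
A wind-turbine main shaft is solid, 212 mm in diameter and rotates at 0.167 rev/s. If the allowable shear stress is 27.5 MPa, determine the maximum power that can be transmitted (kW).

54.0 kW

J = πd⁴/32 = π(0.212)⁴/32 = 1.983×10^-4 m⁴.
T_max = τ_allow·J/r = 2.75×10^7 × 1.983×10^-4 / 0.106 = 51450 N·m.
ω = 2π·0.167 = 1.049 rad/s, so P_max = T_max·ω = 5.398×10^4 W.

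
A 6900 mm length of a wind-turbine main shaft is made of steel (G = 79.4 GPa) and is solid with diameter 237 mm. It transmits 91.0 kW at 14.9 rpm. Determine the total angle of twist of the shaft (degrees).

ω = 2π·14.9/60 = 1.560 rad/s, so T = P/ω = 91.0×10³ / 1.560 = 58320 N·m.
J = πd⁴/32 = π(0.237)⁴/32 = 3.097×10^-4 m⁴.
θ = T·L/(G·J) = 58320 × 6.90 / (79.4×10⁹ × 3.097×10^-4) = 0.01636 rad.

0.938°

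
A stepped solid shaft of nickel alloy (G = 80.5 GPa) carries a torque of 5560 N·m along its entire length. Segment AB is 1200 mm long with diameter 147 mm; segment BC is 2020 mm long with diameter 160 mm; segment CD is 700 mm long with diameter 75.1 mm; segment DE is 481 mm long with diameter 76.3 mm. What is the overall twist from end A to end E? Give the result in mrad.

J_AB = π(0.147)⁴/32 = 4.58×10^-5 m⁴; J_BC = π(0.160)⁴/32 = 6.43×10^-5 m⁴; J_CD = π(0.0751)⁴/32 = 3.12×10^-6 m⁴; J_DE = π(0.0763)⁴/32 = 3.33×10^-6 m⁴.
θ = (T/G)·Σ L_i/J_i = (5560/80.5×10⁹)·(1.20/4.58×10^-5 + 2.02/6.43×10^-5 + 0.700/3.12×10^-6 + 0.481/3.33×10^-6) = 0.02944 rad.

29.4 mrad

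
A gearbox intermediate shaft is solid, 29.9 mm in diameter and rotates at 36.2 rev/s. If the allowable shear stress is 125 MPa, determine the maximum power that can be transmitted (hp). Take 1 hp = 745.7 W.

J = πd⁴/32 = π(0.0299)⁴/32 = 7.847×10^-8 m⁴.
T_max = τ_allow·J/r = 1.25×10^8 × 7.847×10^-8 / 0.0149 = 656.1 N·m.
ω = 2π·36.2 = 227.5 rad/s, so P_max = T_max·ω = 1.492×10^5 W.

200 hp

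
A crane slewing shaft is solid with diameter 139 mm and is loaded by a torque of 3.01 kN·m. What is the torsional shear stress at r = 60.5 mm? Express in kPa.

4970 kPa

J = πd⁴/32 = π(0.139)⁴/32 = 3.665×10^-5 m⁴.
Shear stress varies linearly with radius: τ = T·r/J = 3010 × 0.0605 / 3.665×10^-5 = 4.969×10^6 Pa.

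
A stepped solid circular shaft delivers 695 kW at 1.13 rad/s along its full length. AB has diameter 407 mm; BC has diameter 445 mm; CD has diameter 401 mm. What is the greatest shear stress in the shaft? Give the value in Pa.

ω = 1.13 rad/s, so T = P/ω = 695×10³ / 1.130 = 615000 N·m.
Under the same torque, τ_max = 16T/(πd³) is largest where d is smallest — segment CD (d = 401 mm).
τ_max = 16·615000/(π·(0.401)³) = 4.858×10^7 Pa.

4.86e7 Pa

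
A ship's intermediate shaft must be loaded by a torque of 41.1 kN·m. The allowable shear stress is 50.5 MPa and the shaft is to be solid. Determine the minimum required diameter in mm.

161 mm

For a solid shaft τ_max = 16T/(πd³), so d = (16T/(π τ_allow))^(1/3) = (16·41100/(π·5.05×10^7))^(1/3) = 0.1606 m.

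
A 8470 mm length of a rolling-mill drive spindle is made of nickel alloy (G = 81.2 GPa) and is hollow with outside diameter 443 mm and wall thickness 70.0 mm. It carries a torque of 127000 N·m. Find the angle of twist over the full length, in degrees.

0.257°

J = π(d_o⁴ − d_i⁴)/32 = π(0.443⁴ − 0.303⁴)/32 = 2.954×10^-3 m⁴.
θ = T·L/(G·J) = 127000 × 8.47 / (81.2×10⁹ × 2.954×10^-3) = 4.485×10^-3 rad.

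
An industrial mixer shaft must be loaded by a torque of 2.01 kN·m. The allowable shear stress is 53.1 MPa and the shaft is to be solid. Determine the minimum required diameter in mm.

57.8 mm

For a solid shaft τ_max = 16T/(πd³), so d = (16T/(π τ_allow))^(1/3) = (16·2010/(π·5.31×10^7))^(1/3) = 0.05777 m.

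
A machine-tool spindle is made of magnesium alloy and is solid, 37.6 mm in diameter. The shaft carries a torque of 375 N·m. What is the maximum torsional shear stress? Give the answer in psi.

5210 psi

J = πd⁴/32 = π(0.0376)⁴/32 = 1.962×10^-7 m⁴.
τ_max = T·r/J = 375.0 × 0.0188 / 1.962×10^-7 = 3.593×10^7 Pa.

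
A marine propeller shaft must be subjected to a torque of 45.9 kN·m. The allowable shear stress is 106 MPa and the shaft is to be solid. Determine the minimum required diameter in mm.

For a solid shaft τ_max = 16T/(πd³), so d = (16T/(π τ_allow))^(1/3) = (16·45900/(π·1.06×10^8))^(1/3) = 0.1302 m.

130 mm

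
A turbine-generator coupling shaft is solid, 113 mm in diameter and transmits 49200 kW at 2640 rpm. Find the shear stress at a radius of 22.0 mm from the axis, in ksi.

ω = 2π·2640/60 = 276.5 rad/s, so T = P/ω = 49200×10³ / 276.5 = 178000 N·m.
J = πd⁴/32 = π(0.113)⁴/32 = 1.601×10^-5 m⁴.
Shear stress varies linearly with radius: τ = T·r/J = 178000 × 0.0220 / 1.601×10^-5 = 2.446×10^8 Pa.

35.5 ksi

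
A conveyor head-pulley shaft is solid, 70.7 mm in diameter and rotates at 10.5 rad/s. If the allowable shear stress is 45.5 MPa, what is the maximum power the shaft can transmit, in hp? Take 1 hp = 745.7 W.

J = πd⁴/32 = π(0.0707)⁴/32 = 2.453×10^-6 m⁴.
T_max = τ_allow·J/r = 4.55×10^7 × 2.453×10^-6 / 0.0353 = 3157 N·m.
ω = 10.5 rad/s, so P_max = T_max·ω = 3.315×10^4 W.

44.5 hp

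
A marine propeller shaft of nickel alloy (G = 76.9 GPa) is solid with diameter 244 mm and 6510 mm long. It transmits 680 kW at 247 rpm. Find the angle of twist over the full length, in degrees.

ω = 2π·247/60 = 25.87 rad/s, so T = P/ω = 680×10³ / 25.87 = 26290 N·m.
J = πd⁴/32 = π(0.244)⁴/32 = 3.480×10^-4 m⁴.
θ = T·L/(G·J) = 26290 × 6.51 / (76.9×10⁹ × 3.480×10^-4) = 6.396×10^-3 rad.

0.366°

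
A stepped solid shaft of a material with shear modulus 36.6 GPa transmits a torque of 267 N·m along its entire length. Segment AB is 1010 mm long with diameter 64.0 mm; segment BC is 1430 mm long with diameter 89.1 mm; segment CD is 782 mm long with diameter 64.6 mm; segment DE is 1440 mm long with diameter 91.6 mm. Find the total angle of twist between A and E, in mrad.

11.0 mrad

J_AB = π(0.0640)⁴/32 = 1.65×10^-6 m⁴; J_BC = π(0.0891)⁴/32 = 6.19×10^-6 m⁴; J_CD = π(0.0646)⁴/32 = 1.71×10^-6 m⁴; J_DE = π(0.0916)⁴/32 = 6.91×10^-6 m⁴.
θ = (T/G)·Σ L_i/J_i = (267.0/36.6×10⁹)·(1.01/1.65×10^-6 + 1.43/6.19×10^-6 + 0.782/1.71×10^-6 + 1.44/6.91×10^-6) = 0.01102 rad.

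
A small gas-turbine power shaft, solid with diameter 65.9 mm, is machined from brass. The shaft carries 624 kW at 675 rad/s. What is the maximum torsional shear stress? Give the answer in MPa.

ω = 675 rad/s, so T = P/ω = 624×10³ / 675.0 = 924.4 N·m.
J = πd⁴/32 = π(0.0659)⁴/32 = 1.852×10^-6 m⁴.
τ_max = T·r/J = 924.4 × 0.0330 / 1.852×10^-6 = 1.645×10^7 Pa.

16.5 MPa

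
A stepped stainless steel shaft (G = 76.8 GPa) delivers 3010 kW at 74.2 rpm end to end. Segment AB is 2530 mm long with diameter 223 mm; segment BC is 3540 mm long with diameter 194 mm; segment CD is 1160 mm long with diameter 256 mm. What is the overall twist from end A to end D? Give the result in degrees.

11.2°

ω = 2π·74.2/60 = 7.770 rad/s, so T = P/ω = 3010×10³ / 7.770 = 387400 N·m.
J_AB = π(0.223)⁴/32 = 2.43×10^-4 m⁴; J_BC = π(0.194)⁴/32 = 1.39×10^-4 m⁴; J_CD = π(0.256)⁴/32 = 4.22×10^-4 m⁴.
θ = (T/G)·Σ L_i/J_i = (387400/76.8×10⁹)·(2.53/2.43×10^-4 + 3.54/1.39×10^-4 + 1.16/4.22×10^-4) = 0.1948 rad.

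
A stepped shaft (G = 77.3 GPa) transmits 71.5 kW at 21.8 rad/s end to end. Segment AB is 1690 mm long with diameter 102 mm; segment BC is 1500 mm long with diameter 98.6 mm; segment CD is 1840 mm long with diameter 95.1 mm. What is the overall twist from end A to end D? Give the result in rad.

0.0233 rad

ω = 21.8 rad/s, so T = P/ω = 71.5×10³ / 21.80 = 3280 N·m.
J_AB = π(0.102)⁴/32 = 1.06×10^-5 m⁴; J_BC = π(0.0986)⁴/32 = 9.28×10^-6 m⁴; J_CD = π(0.0951)⁴/32 = 8.03×10^-6 m⁴.
θ = (T/G)·Σ L_i/J_i = (3280/77.3×10⁹)·(1.69/1.06×10^-5 + 1.50/9.28×10^-6 + 1.84/8.03×10^-6) = 0.02333 rad.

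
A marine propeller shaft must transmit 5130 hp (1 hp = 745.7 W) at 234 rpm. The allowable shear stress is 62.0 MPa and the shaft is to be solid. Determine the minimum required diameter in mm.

234 mm

ω = 2π·234/60 = 24.50 rad/s, so T = P/ω = 5130×745.7 / 24.50 = 156100 N·m.
For a solid shaft τ_max = 16T/(πd³), so d = (16T/(π τ_allow))^(1/3) = (16·156100/(π·6.20×10^7))^(1/3) = 0.2341 m.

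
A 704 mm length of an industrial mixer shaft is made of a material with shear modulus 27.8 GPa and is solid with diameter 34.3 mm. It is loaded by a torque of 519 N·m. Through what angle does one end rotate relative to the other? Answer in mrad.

96.7 mrad

J = πd⁴/32 = π(0.0343)⁴/32 = 1.359×10^-7 m⁴.
θ = T·L/(G·J) = 519.0 × 0.704 / (27.8×10⁹ × 1.359×10^-7) = 0.09672 rad.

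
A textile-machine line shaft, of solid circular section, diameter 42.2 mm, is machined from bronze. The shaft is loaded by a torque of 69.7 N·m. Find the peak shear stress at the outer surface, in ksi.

J = πd⁴/32 = π(0.0422)⁴/32 = 3.114×10^-7 m⁴.
τ_max = T·r/J = 69.70 × 0.0211 / 3.114×10^-7 = 4.724×10^6 Pa.

0.685 ksi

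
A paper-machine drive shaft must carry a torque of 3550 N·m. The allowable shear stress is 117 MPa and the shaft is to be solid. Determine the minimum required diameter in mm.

For a solid shaft τ_max = 16T/(πd³), so d = (16T/(π τ_allow))^(1/3) = (16·3550/(π·1.17×10^8))^(1/3) = 0.05366 m.

53.7 mm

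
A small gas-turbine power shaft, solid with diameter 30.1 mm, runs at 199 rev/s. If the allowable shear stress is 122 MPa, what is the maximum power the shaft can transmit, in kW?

817 kW

J = πd⁴/32 = π(0.0301)⁴/32 = 8.059×10^-8 m⁴.
T_max = τ_allow·J/r = 1.22×10^8 × 8.059×10^-8 / 0.0151 = 653.3 N·m.
ω = 2π·199 = 1250 rad/s, so P_max = T_max·ω = 8.168×10^5 W.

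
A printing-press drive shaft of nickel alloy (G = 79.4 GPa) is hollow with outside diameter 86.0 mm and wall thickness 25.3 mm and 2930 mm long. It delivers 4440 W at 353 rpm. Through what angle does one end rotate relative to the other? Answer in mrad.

0.850 mrad

ω = 2π·353/60 = 36.97 rad/s, so T = P/ω = 4440 / 36.97 = 120.1 N·m.
J = π(d_o⁴ − d_i⁴)/32 = π(0.0860⁴ − 0.0354⁴)/32 = 5.216×10^-6 m⁴.
θ = T·L/(G·J) = 120.1 × 2.93 / (79.4×10⁹ × 5.216×10^-6) = 8.497×10^-4 rad.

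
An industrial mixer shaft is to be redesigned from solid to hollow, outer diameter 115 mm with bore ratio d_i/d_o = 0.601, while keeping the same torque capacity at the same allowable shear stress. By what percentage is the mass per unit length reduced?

29.9 %

Equal τ_max and T ⇒ the solid shaft needs d_s³ = d_o³(1−k⁴), so d_s = 115·(1−0.601⁴)^(1/3) = 109.8 mm.
Area ratio A_h/A_s = d_o²(1−k²)/d_s² = (1−k²)/(1−k⁴)^(2/3) = 0.7012.
Mass saving = 1 − 0.7012 = 29.9 %.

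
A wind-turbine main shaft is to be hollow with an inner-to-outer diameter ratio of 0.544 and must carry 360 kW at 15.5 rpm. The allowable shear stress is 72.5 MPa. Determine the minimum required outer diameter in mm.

ω = 2π·15.5/60 = 1.623 rad/s, so T = P/ω = 360×10³ / 1.623 = 221800 N·m.
For a hollow shaft with d_i/d_o = 0.544: τ_max = 16T/(π d_o³ (1−k⁴)), so d_o = [16T/(π τ_allow (1−k⁴))]^(1/3) = [16·221800/(π·7.25×10^7·0.9124)]^(1/3) = 0.2575 m.

258 mm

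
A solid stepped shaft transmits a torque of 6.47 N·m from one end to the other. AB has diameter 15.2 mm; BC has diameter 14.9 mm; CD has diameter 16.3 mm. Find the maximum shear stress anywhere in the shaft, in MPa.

Under the same torque, τ_max = 16T/(πd³) is largest where d is smallest — segment BC (d = 14.9 mm).
τ_max = 16·6.470/(π·(0.0149)³) = 9.961×10^6 Pa.

9.96 MPa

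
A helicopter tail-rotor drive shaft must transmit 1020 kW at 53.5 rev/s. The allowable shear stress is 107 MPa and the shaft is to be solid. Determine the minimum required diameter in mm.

ω = 2π·53.5 = 336.2 rad/s, so T = P/ω = 1020×10³ / 336.2 = 3034 N·m.
For a solid shaft τ_max = 16T/(πd³), so d = (16T/(π τ_allow))^(1/3) = (16·3034/(π·1.07×10^8))^(1/3) = 0.05247 m.

52.5 mm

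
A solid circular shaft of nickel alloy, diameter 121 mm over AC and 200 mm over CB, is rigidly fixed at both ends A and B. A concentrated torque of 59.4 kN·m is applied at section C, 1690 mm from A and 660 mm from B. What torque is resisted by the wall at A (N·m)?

2950 N·m

Compatibility: T_A·a/J_AC = T_B·b/J_CB with T_A + T_B = T₀.
J_AC = 2.10×10^-5 m⁴, J_CB = 1.57×10^-4 m⁴, so T_A = T₀·(J_AC/a)/((J_AC/a)+(J_CB/b)) = 2953 N·m, T_B = 56450 N·m.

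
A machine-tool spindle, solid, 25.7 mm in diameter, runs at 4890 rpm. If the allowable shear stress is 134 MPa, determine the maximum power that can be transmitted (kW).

J = πd⁴/32 = π(0.0257)⁴/32 = 4.283×10^-8 m⁴.
T_max = τ_allow·J/r = 1.34×10^8 × 4.283×10^-8 / 0.0129 = 446.6 N·m.
ω = 2π·4890/60 = 512.1 rad/s, so P_max = T_max·ω = 2.287×10^5 W.

229 kW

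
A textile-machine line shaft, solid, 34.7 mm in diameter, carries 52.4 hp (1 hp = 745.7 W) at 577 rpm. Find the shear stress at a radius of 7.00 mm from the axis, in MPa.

31.8 MPa

ω = 2π·577/60 = 60.42 rad/s, so T = P/ω = 52.4×745.7 / 60.42 = 646.7 N·m.
J = πd⁴/32 = π(0.0347)⁴/32 = 1.423×10^-7 m⁴.
Shear stress varies linearly with radius: τ = T·r/J = 646.7 × 0.00700 / 1.423×10^-7 = 3.180×10^7 Pa.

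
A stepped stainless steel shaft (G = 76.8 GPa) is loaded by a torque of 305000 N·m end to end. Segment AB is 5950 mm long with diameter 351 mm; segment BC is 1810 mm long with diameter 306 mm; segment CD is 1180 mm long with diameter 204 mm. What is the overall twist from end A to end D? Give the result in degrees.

J_AB = π(0.351)⁴/32 = 1.49×10^-3 m⁴; J_BC = π(0.306)⁴/32 = 8.61×10^-4 m⁴; J_CD = π(0.204)⁴/32 = 1.70×10^-4 m⁴.
θ = (T/G)·Σ L_i/J_i = (305000/76.8×10⁹)·(5.95/1.49×10^-3 + 1.81/8.61×10^-4 + 1.18/1.70×10^-4) = 0.05177 rad.

2.97°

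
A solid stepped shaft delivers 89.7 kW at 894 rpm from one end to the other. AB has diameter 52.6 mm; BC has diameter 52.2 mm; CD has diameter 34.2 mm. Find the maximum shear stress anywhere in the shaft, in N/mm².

122 N/mm²

ω = 2π·894/60 = 93.62 rad/s, so T = P/ω = 89.7×10³ / 93.62 = 958.1 N·m.
Under the same torque, τ_max = 16T/(πd³) is largest where d is smallest — segment CD (d = 34.2 mm).
τ_max = 16·958.1/(π·(0.0342)³) = 1.220×10^8 Pa.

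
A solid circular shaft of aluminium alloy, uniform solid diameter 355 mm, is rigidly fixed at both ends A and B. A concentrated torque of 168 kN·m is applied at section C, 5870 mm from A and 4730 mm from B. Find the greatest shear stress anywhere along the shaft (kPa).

10600 kPa

With uniform GJ and both ends fixed, compatibility θ_AC = θ_CB gives T_A·a = T_B·b, together with T_A + T_B = T₀.
T_A = T₀·b/(a+b) = 168000·4730/10600 = 74970 N·m; T_B = 93030 N·m.
τ in each portion: τ_AC = 8.53×10^6 Pa, τ_CB = 1.06×10^7 Pa; maximum is in CB.
τ_max = T_CB·r/J = 93030·0.177/1.56×10^-3 = 1.059×10^7 Pa.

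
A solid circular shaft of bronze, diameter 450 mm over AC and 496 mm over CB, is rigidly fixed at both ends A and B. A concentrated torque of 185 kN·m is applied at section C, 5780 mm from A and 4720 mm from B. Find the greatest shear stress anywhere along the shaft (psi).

Compatibility: T_A·a/J_AC = T_B·b/J_CB with T_A + T_B = T₀.
J_AC = 4.03×10^-3 m⁴, J_CB = 5.94×10^-3 m⁴, so T_A = T₀·(J_AC/a)/((J_AC/a)+(J_CB/b)) = 65900 N·m, T_B = 119100 N·m.
τ in each portion: τ_AC = 3.68×10^6 Pa, τ_CB = 4.97×10^6 Pa; maximum is in CB.
τ_max = T_CB·r/J = 119100·0.248/5.94×10^-3 = 4.971×10^6 Pa.

721 psi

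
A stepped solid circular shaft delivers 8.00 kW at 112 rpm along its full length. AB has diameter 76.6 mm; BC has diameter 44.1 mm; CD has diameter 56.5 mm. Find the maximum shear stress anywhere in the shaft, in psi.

ω = 2π·112/60 = 11.73 rad/s, so T = P/ω = 8.00×10³ / 11.73 = 682.1 N·m.
Under the same torque, τ_max = 16T/(πd³) is largest where d is smallest — segment BC (d = 44.1 mm).
τ_max = 16·682.1/(π·(0.0441)³) = 4.050×10^7 Pa.

5870 psi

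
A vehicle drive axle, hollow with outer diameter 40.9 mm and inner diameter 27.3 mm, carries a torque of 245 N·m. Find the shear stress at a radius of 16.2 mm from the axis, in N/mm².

18.0 N/mm²

J = π(d_o⁴ − d_i⁴)/32 = π(0.0409⁴ − 0.0273⁴)/32 = 2.202×10^-7 m⁴.
Shear stress varies linearly with radius: τ = T·r/J = 245.0 × 0.0162 / 2.202×10^-7 = 1.803×10^7 Pa.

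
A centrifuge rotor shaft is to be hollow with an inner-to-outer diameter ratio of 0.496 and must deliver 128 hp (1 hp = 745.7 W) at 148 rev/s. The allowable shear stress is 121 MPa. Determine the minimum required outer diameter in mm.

ω = 2π·148 = 929.9 rad/s, so T = P/ω = 128×745.7 / 929.9 = 102.6 N·m.
For a hollow shaft with d_i/d_o = 0.496: τ_max = 16T/(π d_o³ (1−k⁴)), so d_o = [16T/(π τ_allow (1−k⁴))]^(1/3) = [16·102.6/(π·1.21×10^8·0.9395)]^(1/3) = 0.01663 m.

16.6 mm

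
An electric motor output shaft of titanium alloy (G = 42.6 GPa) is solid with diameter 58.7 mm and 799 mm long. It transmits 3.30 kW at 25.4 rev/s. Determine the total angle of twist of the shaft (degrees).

ω = 2π·25.4 = 159.6 rad/s, so T = P/ω = 3.30×10³ / 159.6 = 20.68 N·m.
J = πd⁴/32 = π(0.0587)⁴/32 = 1.166×10^-6 m⁴.
θ = T·L/(G·J) = 20.68 × 0.799 / (42.6×10⁹ × 1.166×10^-6) = 3.327×10^-4 rad.

0.0191°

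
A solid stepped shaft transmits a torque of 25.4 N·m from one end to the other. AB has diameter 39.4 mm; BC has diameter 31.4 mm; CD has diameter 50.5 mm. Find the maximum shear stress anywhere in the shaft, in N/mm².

Under the same torque, τ_max = 16T/(πd³) is largest where d is smallest — segment BC (d = 31.4 mm).
τ_max = 16·25.40/(π·(0.0314)³) = 4.178×10^6 Pa.

4.18 N/mm²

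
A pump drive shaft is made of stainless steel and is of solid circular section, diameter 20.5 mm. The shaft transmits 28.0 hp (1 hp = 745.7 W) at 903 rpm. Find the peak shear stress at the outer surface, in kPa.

131000 kPa

ω = 2π·903/60 = 94.56 rad/s, so T = P/ω = 28.0×745.7 / 94.56 = 220.8 N·m.
J = πd⁴/32 = π(0.0205)⁴/32 = 1.734×10^-8 m⁴.
τ_max = T·r/J = 220.8 × 0.0103 / 1.734×10^-8 = 1.305×10^8 Pa.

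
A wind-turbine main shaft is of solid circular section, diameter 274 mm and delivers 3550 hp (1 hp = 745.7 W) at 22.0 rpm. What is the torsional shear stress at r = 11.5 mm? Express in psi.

ω = 2π·22.0/60 = 2.304 rad/s, so T = P/ω = 3550×745.7 / 2.304 = 1.149e6 N·m.
J = πd⁴/32 = π(0.274)⁴/32 = 5.534×10^-4 m⁴.
Shear stress varies linearly with radius: τ = T·r/J = 1.149e6 × 0.0115 / 5.534×10^-4 = 2.388×10^7 Pa.

3460 psi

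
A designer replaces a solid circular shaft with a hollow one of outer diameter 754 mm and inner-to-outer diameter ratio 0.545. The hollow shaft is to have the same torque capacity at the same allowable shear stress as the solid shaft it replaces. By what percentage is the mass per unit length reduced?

Equal τ_max and T ⇒ the solid shaft needs d_s³ = d_o³(1−k⁴), so d_s = 754·(1−0.545⁴)^(1/3) = 731.1 mm.
Area ratio A_h/A_s = d_o²(1−k²)/d_s² = (1−k²)/(1−k⁴)^(2/3) = 0.7476.
Mass saving = 1 − 0.7476 = 25.2 %.

25.2 %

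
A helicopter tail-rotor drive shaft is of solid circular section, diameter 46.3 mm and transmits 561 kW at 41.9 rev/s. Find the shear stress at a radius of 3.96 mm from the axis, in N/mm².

18.7 N/mm²

ω = 2π·41.9 = 263.3 rad/s, so T = P/ω = 561×10³ / 263.3 = 2131 N·m.
J = πd⁴/32 = π(0.0463)⁴/32 = 4.512×10^-7 m⁴.
Shear stress varies linearly with radius: τ = T·r/J = 2131 × 0.00396 / 4.512×10^-7 = 1.870×10^7 Pa.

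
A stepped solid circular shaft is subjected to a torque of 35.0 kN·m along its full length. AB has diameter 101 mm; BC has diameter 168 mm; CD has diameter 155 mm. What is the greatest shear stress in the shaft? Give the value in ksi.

25.1 ksi

Under the same torque, τ_max = 16T/(πd³) is largest where d is smallest — segment AB (d = 101 mm).
τ_max = 16·35000/(π·(0.101)³) = 1.730×10^8 Pa.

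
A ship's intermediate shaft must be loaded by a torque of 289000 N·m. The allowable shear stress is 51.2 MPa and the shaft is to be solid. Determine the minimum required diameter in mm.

306 mm

For a solid shaft τ_max = 16T/(πd³), so d = (16T/(π τ_allow))^(1/3) = (16·289000/(π·5.12×10^7))^(1/3) = 0.3063 m.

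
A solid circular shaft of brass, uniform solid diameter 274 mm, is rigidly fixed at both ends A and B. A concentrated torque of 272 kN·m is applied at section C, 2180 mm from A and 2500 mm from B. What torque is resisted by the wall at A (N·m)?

With uniform GJ and both ends fixed, compatibility θ_AC = θ_CB gives T_A·a = T_B·b, together with T_A + T_B = T₀.
T_A = T₀·b/(a+b) = 272000·2500/4680 = 145300 N·m; T_B = 126700 N·m.

145000 N·m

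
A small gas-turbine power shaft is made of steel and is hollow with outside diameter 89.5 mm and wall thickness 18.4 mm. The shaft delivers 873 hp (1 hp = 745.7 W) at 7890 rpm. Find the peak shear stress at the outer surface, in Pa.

ω = 2π·7890/60 = 826.2 rad/s, so T = P/ω = 873×745.7 / 826.2 = 787.9 N·m.
J = π(d_o⁴ − d_i⁴)/32 = π(0.0895⁴ − 0.0527⁴)/32 = 5.542×10^-6 m⁴.
τ_max = T·r/J = 787.9 × 0.0447 / 5.542×10^-6 = 6.362×10^6 Pa.

6.36e6 Pa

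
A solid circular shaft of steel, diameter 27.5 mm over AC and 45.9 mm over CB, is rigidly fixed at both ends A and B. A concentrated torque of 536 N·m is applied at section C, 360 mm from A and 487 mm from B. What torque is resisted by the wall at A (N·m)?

Compatibility: T_A·a/J_AC = T_B·b/J_CB with T_A + T_B = T₀.
J_AC = 5.61×10^-8 m⁴, J_CB = 4.36×10^-7 m⁴, so T_A = T₀·(J_AC/a)/((J_AC/a)+(J_CB/b)) = 79.56 N·m, T_B = 456.4 N·m.

79.6 N·m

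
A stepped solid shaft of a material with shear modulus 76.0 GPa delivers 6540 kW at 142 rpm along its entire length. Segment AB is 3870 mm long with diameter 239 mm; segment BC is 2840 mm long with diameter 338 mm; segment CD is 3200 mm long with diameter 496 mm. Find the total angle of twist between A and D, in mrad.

85.9 mrad

ω = 2π·142/60 = 14.87 rad/s, so T = P/ω = 6540×10³ / 14.87 = 439800 N·m.
J_AB = π(0.239)⁴/32 = 3.20×10^-4 m⁴; J_BC = π(0.338)⁴/32 = 1.28×10^-3 m⁴; J_CD = π(0.496)⁴/32 = 5.94×10^-3 m⁴.
θ = (T/G)·Σ L_i/J_i = (439800/76.0×10⁹)·(3.87/3.20×10^-4 + 2.84/1.28×10^-3 + 3.20/5.94×10^-3) = 0.08586 rad.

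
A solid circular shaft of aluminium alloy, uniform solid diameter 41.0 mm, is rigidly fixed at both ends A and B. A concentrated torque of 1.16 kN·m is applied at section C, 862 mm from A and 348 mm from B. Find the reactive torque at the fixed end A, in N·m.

With uniform GJ and both ends fixed, compatibility θ_AC = θ_CB gives T_A·a = T_B·b, together with T_A + T_B = T₀.
T_A = T₀·b/(a+b) = 1160·348/1210 = 333.6 N·m; T_B = 826.4 N·m.

334 N·m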